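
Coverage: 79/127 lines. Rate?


Coverage = covered / total * 100
Coverage = 79 / 127 * 100
Coverage = 62.2%

62.2%


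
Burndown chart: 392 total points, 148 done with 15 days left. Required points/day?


Formula: Required rate = Remaining points / Days left
Remaining = 392 - 148 = 244 points
Required rate = 244 / 15 = 16.27 points/day

16.27 points/day


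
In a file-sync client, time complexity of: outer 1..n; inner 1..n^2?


Reasoning: n times n^2
Complexity: O(n^3)

O(n^3)


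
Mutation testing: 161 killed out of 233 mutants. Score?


Mutation score = killed / total * 100
Mutation score = 161 / 233 * 100
Mutation score = 69.1%

69.1%


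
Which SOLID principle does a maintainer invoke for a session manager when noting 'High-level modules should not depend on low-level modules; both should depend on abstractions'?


This describes the Dependency Inversion Principle (DIP)

Dependency Inversion Principle (DIP)


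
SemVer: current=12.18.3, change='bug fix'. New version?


Current: 12.18.3
Change category: 'bug fix' → patch bump
SemVer rule: patch bump → increment PATCH (MAJOR and MINOR unchanged)
New: 12.18.4

12.18.4


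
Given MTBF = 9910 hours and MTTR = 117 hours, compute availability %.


Availability = MTBF / (MTBF + MTTR)
Availability = 9910 / (9910 + 117)
Availability = 9910 / 10027
Availability = 98.8332%

98.8332%


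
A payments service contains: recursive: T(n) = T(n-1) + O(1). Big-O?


Reasoning: linear recursion with constant work per frame
Complexity: O(n)

O(n)


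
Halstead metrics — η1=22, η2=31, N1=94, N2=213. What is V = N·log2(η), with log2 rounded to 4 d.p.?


Formula: V = N * log2(η), where N = N1 + N2 and η = η1 + η2
η = 22 + 31 = 53
N = 94 + 213 = 307
log2(53) ≈ 5.7279
V = 307 * 5.7279 = 1758.47

1758.47


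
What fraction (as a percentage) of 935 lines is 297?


Coverage = covered / total * 100
Coverage = 297 / 935 * 100
Coverage = 31.76%

31.76%


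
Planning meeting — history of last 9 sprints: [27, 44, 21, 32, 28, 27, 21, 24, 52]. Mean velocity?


Formula: Avg velocity = Total points / Number of sprints
Points: [27, 44, 21, 32, 28, 27, 21, 24, 52]
Sum = 27 + 44 + 21 + 32 + 28 + 27 + 21 + 24 + 52 = 276
Avg velocity = 276 / 9 = 30.67 points/sprint

30.67 points/sprint


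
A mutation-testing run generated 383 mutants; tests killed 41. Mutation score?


Mutation score = killed / total * 100
Mutation score = 41 / 383 * 100
Mutation score = 10.7%

10.7%


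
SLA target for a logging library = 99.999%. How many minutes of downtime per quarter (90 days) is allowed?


Formula: allowed downtime = period * (100 - SLA) / 100
Period (quarter (90 days)) = 129600 minutes
Unavailability fraction = (100 - 99.999) / 100
Allowed downtime = 129600 * (100 - 99.999) / 100
Allowed downtime = 1.296 minutes

1.296 minutes


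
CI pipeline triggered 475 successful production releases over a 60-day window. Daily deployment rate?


Formula: deployments per day = releases / days
= 475 / 60
= 7.917 deploys/day
(equivalently, 55.42 deploys/week)

7.917 deploys/day


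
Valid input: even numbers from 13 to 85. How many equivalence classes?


Constraint: even integers in [13, 85]
Class 1: x < 13 — out-of-range invalid
Class 2: x in [13,85] but odd — wrong type invalid
Class 3: x in [13,85] and even — valid
Class 4: x > 85 — out-of-range invalid
Total equivalence classes: 4

4 equivalence classes


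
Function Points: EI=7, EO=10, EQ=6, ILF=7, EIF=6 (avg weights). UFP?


UFP = EI*4 + EO*5 + EQ*4 + ILF*10 + EIF*7
UFP = 7*4 + 10*5 + 6*4 + 7*10 + 6*7
UFP = 28 + 50 + 24 + 70 + 42
UFP = 214

214


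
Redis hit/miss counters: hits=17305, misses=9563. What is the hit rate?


Formula: hit rate = hits / (hits + misses) * 100
hit rate = 17305 / (17305 + 9563) * 100
hit rate = 17305 / 26868 * 100
hit rate = 64.41%

64.41%


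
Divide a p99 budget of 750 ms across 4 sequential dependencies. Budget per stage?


Formula: per_stage = total_budget / stages
per_stage = 750 / 4
per_stage = 187.5 ms

187.5 ms


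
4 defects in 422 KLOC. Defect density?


Defect density = defects / KLOC
Defect density = 4 / 422
Defect density = 0.009 defects/KLOC

0.009 defects/KLOC


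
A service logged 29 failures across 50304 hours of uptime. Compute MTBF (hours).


Formula: MTBF = Total operating time / Number of failures
MTBF = 50304 / 29
MTBF = 1734.62 hours

1734.62 hours


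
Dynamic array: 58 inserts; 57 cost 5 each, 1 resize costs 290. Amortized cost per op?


Formula: Amortized cost = Total cost / Operations
Total cost = (57 * 5) + (1 * 290)
Total cost = 285 + 290 = 575
Amortized = 575 / 58 = 9.9138

9.9138


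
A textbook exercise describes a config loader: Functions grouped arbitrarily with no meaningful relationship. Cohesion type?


Reasoning: Worst: random grouping
Type: Coincidental cohesion

Coincidental cohesion


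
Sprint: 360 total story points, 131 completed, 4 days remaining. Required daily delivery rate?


Formula: Required rate = Remaining points / Days left
Remaining = 360 - 131 = 229 points
Required rate = 229 / 4 = 57.25 points/day

57.25 points/day


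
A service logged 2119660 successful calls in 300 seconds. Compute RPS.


Formula: throughput = requests / seconds
throughput = 2119660 / 300
throughput = 7065.53 requests/second

7065.53 requests/second


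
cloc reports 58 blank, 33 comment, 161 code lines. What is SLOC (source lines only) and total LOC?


Total LOC = blank + comment + code
Total LOC = 58 + 33 + 161 = 252
SLOC (source only) = code = 161

Total LOC: 252, SLOC: 161


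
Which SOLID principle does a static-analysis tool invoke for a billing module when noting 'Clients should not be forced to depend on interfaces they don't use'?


This describes the Interface Segregation Principle (ISP)

Interface Segregation Principle (ISP)


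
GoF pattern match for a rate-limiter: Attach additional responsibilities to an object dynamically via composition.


This matches the Decorator pattern

Decorator


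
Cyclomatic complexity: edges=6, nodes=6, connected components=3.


Formula: V(G) = E - N + 2P
V(G) = 6 - 6 + 2*3
V(G) = 0 + 6
V(G) = 6

6


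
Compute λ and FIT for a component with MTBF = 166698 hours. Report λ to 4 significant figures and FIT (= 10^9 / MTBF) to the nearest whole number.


Formula: λ = 1 / MTBF; FIT = λ × 1e9 = 1e9 / MTBF
λ = 1 / 166698 ≈ 5.999e-06 failures/hour
FIT = 1e9 / 166698 ≈ 5999 failures per 1e9 hours (nearest whole number)

λ = 5.999e-06 /h, FIT = 5999


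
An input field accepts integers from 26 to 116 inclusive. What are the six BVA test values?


Range: [26, 116]
Boundaries: just below min, min, min+1, max-1, max, just above max
Values: [25, 26, 27, 115, 116, 117]

[25, 26, 27, 115, 116, 117]


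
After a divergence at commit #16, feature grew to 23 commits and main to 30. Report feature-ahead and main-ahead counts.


Common ancestor: commit #16
feature commits after divergence: 23 - 16 = 7
main commits after divergence: 30 - 16 = 14
feature is 7 commits ahead of main
main is 14 commits ahead of feature

feature ahead: 7, main ahead: 14


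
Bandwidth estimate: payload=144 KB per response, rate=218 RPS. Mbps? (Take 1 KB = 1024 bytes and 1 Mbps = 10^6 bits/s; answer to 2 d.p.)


Formula: Mbps = payload_bytes * RPS * 8 / 1e6
Payload per request = 144 KB = 144 * 1024 = 147456 bytes
Total bytes/sec = 147456 * 218 = 32145408
Total bits/sec = 32145408 * 8 = 257163264
Mbps = 257163264 / 1e6 = 257.16

257.16 Mbps


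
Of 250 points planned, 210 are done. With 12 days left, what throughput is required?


Formula: Required rate = Remaining points / Days left
Remaining = 250 - 210 = 40 points
Required rate = 40 / 12 = 3.33 points/day

3.33 points/day


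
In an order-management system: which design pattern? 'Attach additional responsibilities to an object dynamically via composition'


This matches the Decorator pattern

Decorator


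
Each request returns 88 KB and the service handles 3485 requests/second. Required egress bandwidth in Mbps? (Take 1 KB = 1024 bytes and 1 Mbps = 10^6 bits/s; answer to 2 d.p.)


Formula: Mbps = payload_bytes * RPS * 8 / 1e6
Payload per request = 88 KB = 88 * 1024 = 90112 bytes
Total bytes/sec = 90112 * 3485 = 314040320
Total bits/sec = 314040320 * 8 = 2512322560
Mbps = 2512322560 / 1e6 = 2512.32

2512.32 Mbps


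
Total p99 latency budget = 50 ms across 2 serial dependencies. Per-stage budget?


Formula: per_stage = total_budget / stages
per_stage = 50 / 2
per_stage = 25.0 ms

25.0 ms


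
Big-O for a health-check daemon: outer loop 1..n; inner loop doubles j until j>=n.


Reasoning: linear outer times logarithmic inner
Complexity: O(n log n)

O(n log n)


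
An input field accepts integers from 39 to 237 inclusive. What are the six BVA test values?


Range: [39, 237]
Boundaries: just below min, min, min+1, max-1, max, just above max
Values: [38, 39, 40, 236, 237, 238]

[38, 39, 40, 236, 237, 238]


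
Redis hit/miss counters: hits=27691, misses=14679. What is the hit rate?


Formula: hit rate = hits / (hits + misses) * 100
hit rate = 27691 / (27691 + 14679) * 100
hit rate = 27691 / 42370 * 100
hit rate = 65.36%

65.36%


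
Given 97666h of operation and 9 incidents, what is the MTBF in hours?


Formula: MTBF = Total operating time / Number of failures
MTBF = 97666 / 9
MTBF = 10851.78 hours

10851.78 hours


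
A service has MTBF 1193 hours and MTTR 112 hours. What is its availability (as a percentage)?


Availability = MTBF / (MTBF + MTTR)
Availability = 1193 / (1193 + 112)
Availability = 1193 / 1305
Availability = 91.4176%

91.4176%


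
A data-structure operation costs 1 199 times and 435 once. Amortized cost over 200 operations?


Formula: Amortized cost = Total cost / Operations
Total cost = (199 * 1) + (1 * 435)
Total cost = 199 + 435 = 634
Amortized = 634 / 200 = 3.17

3.17


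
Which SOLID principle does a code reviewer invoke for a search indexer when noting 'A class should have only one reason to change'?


This describes the Single Responsibility Principle (SRP)

Single Responsibility Principle (SRP)


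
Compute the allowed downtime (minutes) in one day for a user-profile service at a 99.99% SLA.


Formula: allowed downtime = period * (100 - SLA) / 100
Period (day) = 1440 minutes
Unavailability fraction = (100 - 99.99) / 100
Allowed downtime = 1440 * (100 - 99.99) / 100
Allowed downtime = 0.144 minutes

0.144 minutes


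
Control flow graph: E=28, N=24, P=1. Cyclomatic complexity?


Formula: V(G) = E - N + 2P
V(G) = 28 - 24 + 2*1
V(G) = 4 + 2
V(G) = 6

6


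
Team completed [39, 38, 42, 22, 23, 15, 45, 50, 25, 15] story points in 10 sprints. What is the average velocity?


Formula: Avg velocity = Total points / Number of sprints
Points: [39, 38, 42, 22, 23, 15, 45, 50, 25, 15]
Sum = 39 + 38 + 42 + 22 + 23 + 15 + 45 + 50 + 25 + 15 = 314
Avg velocity = 314 / 10 = 31.4 points/sprint

31.4 points/sprint


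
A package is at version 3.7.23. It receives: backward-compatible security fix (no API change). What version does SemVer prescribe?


Current: 3.7.23
Change category: 'backward-compatible security fix (no API change)' → patch bump
SemVer rule: patch bump → increment PATCH (MAJOR and MINOR unchanged)
New: 3.7.24

3.7.24


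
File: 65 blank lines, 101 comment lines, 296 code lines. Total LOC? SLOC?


Total LOC = blank + comment + code
Total LOC = 65 + 101 + 296 = 462
SLOC (source only) = code = 296

Total LOC: 462, SLOC: 296


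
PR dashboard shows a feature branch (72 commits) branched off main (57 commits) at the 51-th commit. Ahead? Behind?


Common ancestor: commit #51
feature commits after divergence: 72 - 51 = 21
main commits after divergence: 57 - 51 = 6
feature is 21 commits ahead of main
main is 6 commits ahead of feature

feature ahead: 21, main ahead: 6


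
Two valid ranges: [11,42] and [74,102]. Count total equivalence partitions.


Valid ranges: [11,42] and [74,102]
Class 1: x < 11 — invalid
Class 2: 11 ≤ x ≤ 42 — valid
Class 3: 42 < x < 74 — invalid (gap between ranges)
Class 4: 74 ≤ x ≤ 102 — valid
Class 5: x > 102 — invalid
Total equivalence classes: 5

5 equivalence classes


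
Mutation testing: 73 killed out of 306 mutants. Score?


Mutation score = killed / total * 100
Mutation score = 73 / 306 * 100
Mutation score = 23.86%

23.86%


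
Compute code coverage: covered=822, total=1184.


Coverage = covered / total * 100
Coverage = 822 / 1184 * 100
Coverage = 69.43%

69.43%


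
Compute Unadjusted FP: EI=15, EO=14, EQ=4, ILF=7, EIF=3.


UFP = EI*4 + EO*5 + EQ*4 + ILF*10 + EIF*7
UFP = 15*4 + 14*5 + 4*4 + 7*10 + 3*7
UFP = 60 + 70 + 16 + 70 + 21
UFP = 237

237


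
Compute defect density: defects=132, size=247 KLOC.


Defect density = defects / KLOC
Defect density = 132 / 247
Defect density = 0.534 defects/KLOC

0.534 defects/KLOC


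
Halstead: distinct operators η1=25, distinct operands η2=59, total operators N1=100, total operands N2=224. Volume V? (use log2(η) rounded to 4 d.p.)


Formula: V = N * log2(η), where N = N1 + N2 and η = η1 + η2
η = 25 + 59 = 84
N = 100 + 224 = 324
log2(84) ≈ 6.3923
V = 324 * 6.3923 = 2071.11

2071.11


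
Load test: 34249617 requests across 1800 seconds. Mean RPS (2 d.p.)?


Formula: throughput = requests / seconds
throughput = 34249617 / 1800
throughput = 19027.57 requests/second

19027.57 requests/second


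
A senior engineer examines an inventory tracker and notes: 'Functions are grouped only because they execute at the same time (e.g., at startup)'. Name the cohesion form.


Reasoning: Related by timing only
Type: Temporal cohesion

Temporal cohesion


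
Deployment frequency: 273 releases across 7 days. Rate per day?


Formula: deployments per day = releases / days
= 273 / 7
= 39.0 deploys/day
(equivalently, 273.0 deploys/week)

39.0 deploys/day


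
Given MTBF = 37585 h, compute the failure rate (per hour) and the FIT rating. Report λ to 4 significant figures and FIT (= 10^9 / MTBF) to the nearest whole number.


Formula: λ = 1 / MTBF; FIT = λ × 1e9 = 1e9 / MTBF
λ = 1 / 37585 ≈ 2.661e-05 failures/hour
FIT = 1e9 / 37585 ≈ 26606 failures per 1e9 hours (nearest whole number)

λ = 2.661e-05 /h, FIT = 26606


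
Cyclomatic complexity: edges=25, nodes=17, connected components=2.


Formula: V(G) = E - N + 2P
V(G) = 25 - 17 + 2*2
V(G) = 8 + 4
V(G) = 12

12


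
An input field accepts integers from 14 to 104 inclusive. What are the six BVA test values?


Range: [14, 104]
Boundaries: just below min, min, min+1, max-1, max, just above max
Values: [13, 14, 15, 103, 104, 105]

[13, 14, 15, 103, 104, 105]


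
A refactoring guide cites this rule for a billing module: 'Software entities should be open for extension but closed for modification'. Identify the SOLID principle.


This describes the Open/Closed Principle (OCP)

Open/Closed Principle (OCP)


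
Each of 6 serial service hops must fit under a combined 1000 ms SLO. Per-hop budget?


Formula: per_stage = total_budget / stages
per_stage = 1000 / 6
per_stage = 166.67 ms

166.67 ms


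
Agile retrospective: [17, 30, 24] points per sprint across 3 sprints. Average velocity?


Formula: Avg velocity = Total points / Number of sprints
Points: [17, 30, 24]
Sum = 17 + 30 + 24 = 71
Avg velocity = 71 / 3 = 23.67 points/sprint

23.67 points/sprint


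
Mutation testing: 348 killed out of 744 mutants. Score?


Mutation score = killed / total * 100
Mutation score = 348 / 744 * 100
Mutation score = 46.77%

46.77%


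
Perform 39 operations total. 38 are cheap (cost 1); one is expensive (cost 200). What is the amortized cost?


Formula: Amortized cost = Total cost / Operations
Total cost = (38 * 1) + (1 * 200)
Total cost = 38 + 200 = 238
Amortized = 238 / 39 = 6.1026

6.1026


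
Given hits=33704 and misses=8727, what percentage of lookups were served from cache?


Formula: hit rate = hits / (hits + misses) * 100
hit rate = 33704 / (33704 + 8727) * 100
hit rate = 33704 / 42431 * 100
hit rate = 79.43%

79.43%


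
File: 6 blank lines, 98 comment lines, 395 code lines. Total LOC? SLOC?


Total LOC = blank + comment + code
Total LOC = 6 + 98 + 395 = 499
SLOC (source only) = code = 395

Total LOC: 499, SLOC: 395


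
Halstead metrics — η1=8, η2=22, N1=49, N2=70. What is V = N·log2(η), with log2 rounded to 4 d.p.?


Formula: V = N * log2(η), where N = N1 + N2 and η = η1 + η2
η = 8 + 22 = 30
N = 49 + 70 = 119
log2(30) ≈ 4.9069
V = 119 * 4.9069 = 583.92

583.92


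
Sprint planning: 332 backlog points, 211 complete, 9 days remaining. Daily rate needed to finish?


Formula: Required rate = Remaining points / Days left
Remaining = 332 - 211 = 121 points
Required rate = 121 / 9 = 13.44 points/day

13.44 points/day


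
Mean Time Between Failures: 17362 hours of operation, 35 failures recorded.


Formula: MTBF = Total operating time / Number of failures
MTBF = 17362 / 35
MTBF = 496.06 hours

496.06 hours


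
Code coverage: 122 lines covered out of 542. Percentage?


Coverage = covered / total * 100
Coverage = 122 / 542 * 100
Coverage = 22.51%

22.51%


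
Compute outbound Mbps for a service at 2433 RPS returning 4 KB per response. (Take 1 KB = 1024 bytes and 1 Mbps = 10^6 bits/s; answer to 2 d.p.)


Formula: Mbps = payload_bytes * RPS * 8 / 1e6
Payload per request = 4 KB = 4 * 1024 = 4096 bytes
Total bytes/sec = 4096 * 2433 = 9965568
Total bits/sec = 9965568 * 8 = 79724544
Mbps = 79724544 / 1e6 = 79.72

79.72 Mbps


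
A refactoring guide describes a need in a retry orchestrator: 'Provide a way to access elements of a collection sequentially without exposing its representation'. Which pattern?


This matches the Iterator pattern

Iterator


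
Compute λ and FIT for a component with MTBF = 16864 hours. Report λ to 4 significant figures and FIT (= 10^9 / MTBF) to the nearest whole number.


Formula: λ = 1 / MTBF; FIT = λ × 1e9 = 1e9 / MTBF
λ = 1 / 16864 ≈ 5.930e-05 failures/hour
FIT = 1e9 / 16864 ≈ 59298 failures per 1e9 hours (nearest whole number)

λ = 5.930e-05 /h, FIT = 59298


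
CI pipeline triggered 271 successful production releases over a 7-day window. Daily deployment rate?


Formula: deployments per day = releases / days
= 271 / 7
= 38.714 deploys/day
(equivalently, 271.0 deploys/week)

38.714 deploys/day


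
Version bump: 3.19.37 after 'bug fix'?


Current: 3.19.37
Change category: 'bug fix' → patch bump
SemVer rule: patch bump → increment PATCH (MAJOR and MINOR unchanged)
New: 3.19.38

3.19.38


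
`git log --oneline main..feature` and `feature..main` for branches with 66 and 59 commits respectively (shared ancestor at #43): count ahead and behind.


Common ancestor: commit #43
feature commits after divergence: 66 - 43 = 23
main commits after divergence: 59 - 43 = 16
feature is 23 commits ahead of main
main is 16 commits ahead of feature

feature ahead: 23, main ahead: 16


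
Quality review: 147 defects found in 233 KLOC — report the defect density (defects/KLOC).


Defect density = defects / KLOC
Defect density = 147 / 233
Defect density = 0.631 defects/KLOC

0.631 defects/KLOC


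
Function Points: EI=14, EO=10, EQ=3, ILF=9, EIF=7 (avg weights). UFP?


UFP = EI*4 + EO*5 + EQ*4 + ILF*10 + EIF*7
UFP = 14*4 + 10*5 + 3*4 + 9*10 + 7*7
UFP = 56 + 50 + 12 + 90 + 49
UFP = 257

257


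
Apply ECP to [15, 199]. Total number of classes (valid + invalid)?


Valid range: [15, 199]
Class 1: x < 15 — invalid
Class 2: 15 ≤ x ≤ 199 — valid
Class 3: x > 199 — invalid
Total equivalence classes: 3

3 equivalence classes


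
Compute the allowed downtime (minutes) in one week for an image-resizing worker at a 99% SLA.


Formula: allowed downtime = period * (100 - SLA) / 100
Period (week) = 10080 minutes
Unavailability fraction = (100 - 99.0) / 100
Allowed downtime = 10080 * (100 - 99.0) / 100
Allowed downtime = 100.8 minutes

100.8 minutes


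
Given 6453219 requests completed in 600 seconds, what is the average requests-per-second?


Formula: throughput = requests / seconds
throughput = 6453219 / 600
throughput = 10755.37 requests/second

10755.37 requests/second


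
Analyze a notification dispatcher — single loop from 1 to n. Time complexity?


Reasoning: one pass through n items
Complexity: O(n)

O(n)


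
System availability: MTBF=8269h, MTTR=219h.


Availability = MTBF / (MTBF + MTTR)
Availability = 8269 / (8269 + 219)
Availability = 8269 / 8488
Availability = 97.4199%

97.4199%


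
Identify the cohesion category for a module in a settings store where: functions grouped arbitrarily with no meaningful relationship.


Reasoning: Worst: random grouping
Type: Coincidental cohesion

Coincidental cohesion


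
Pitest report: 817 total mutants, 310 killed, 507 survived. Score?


Mutation score = killed / total * 100
Mutation score = 310 / 817 * 100
Mutation score = 37.94%

37.94%


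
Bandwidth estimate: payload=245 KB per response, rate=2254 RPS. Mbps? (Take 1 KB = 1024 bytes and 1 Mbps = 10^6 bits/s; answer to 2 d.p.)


Formula: Mbps = payload_bytes * RPS * 8 / 1e6
Payload per request = 245 KB = 245 * 1024 = 250880 bytes
Total bytes/sec = 250880 * 2254 = 565483520
Total bits/sec = 565483520 * 8 = 4523868160
Mbps = 4523868160 / 1e6 = 4523.87

4523.87 Mbps


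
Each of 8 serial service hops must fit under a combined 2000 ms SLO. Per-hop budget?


Formula: per_stage = total_budget / stages
per_stage = 2000 / 8
per_stage = 250.0 ms

250.0 ms


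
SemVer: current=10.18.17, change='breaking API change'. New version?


Current: 10.18.17
Change category: 'breaking API change' → major bump
SemVer rule: major bump → increment MAJOR, reset MINOR and PATCH to 0
New: 11.0.0

11.0.0


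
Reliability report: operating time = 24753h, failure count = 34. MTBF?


Formula: MTBF = Total operating time / Number of failures
MTBF = 24753 / 34
MTBF = 728.03 hours

728.03 hours


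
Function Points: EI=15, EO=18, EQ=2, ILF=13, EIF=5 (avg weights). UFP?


UFP = EI*4 + EO*5 + EQ*4 + ILF*10 + EIF*7
UFP = 15*4 + 18*5 + 2*4 + 13*10 + 5*7
UFP = 60 + 90 + 8 + 130 + 35
UFP = 323

323


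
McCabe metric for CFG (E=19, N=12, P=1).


Formula: V(G) = E - N + 2P
V(G) = 19 - 12 + 2*1
V(G) = 7 + 2
V(G) = 9

9


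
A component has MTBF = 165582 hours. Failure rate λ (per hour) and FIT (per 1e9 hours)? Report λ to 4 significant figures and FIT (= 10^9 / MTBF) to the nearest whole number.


Formula: λ = 1 / MTBF; FIT = λ × 1e9 = 1e9 / MTBF
λ = 1 / 165582 ≈ 6.039e-06 failures/hour
FIT = 1e9 / 165582 ≈ 6039 failures per 1e9 hours (nearest whole number)

λ = 6.039e-06 /h, FIT = 6039


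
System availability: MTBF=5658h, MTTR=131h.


Availability = MTBF / (MTBF + MTTR)
Availability = 5658 / (5658 + 131)
Availability = 5658 / 5789
Availability = 97.7371%

97.7371%


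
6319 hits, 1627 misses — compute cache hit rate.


Formula: hit rate = hits / (hits + misses) * 100
hit rate = 6319 / (6319 + 1627) * 100
hit rate = 6319 / 7946 * 100
hit rate = 79.52%

79.52%


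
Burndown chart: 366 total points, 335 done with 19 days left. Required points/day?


Formula: Required rate = Remaining points / Days left
Remaining = 366 - 335 = 31 points
Required rate = 31 / 19 = 1.63 points/day

1.63 points/day


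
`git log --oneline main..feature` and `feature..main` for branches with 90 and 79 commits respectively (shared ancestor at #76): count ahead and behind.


Common ancestor: commit #76
feature commits after divergence: 90 - 76 = 14
main commits after divergence: 79 - 76 = 3
feature is 14 commits ahead of main
main is 3 commits ahead of feature

feature ahead: 14, main ahead: 3


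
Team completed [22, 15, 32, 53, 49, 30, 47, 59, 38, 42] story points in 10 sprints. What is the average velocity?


Formula: Avg velocity = Total points / Number of sprints
Points: [22, 15, 32, 53, 49, 30, 47, 59, 38, 42]
Sum = 22 + 15 + 32 + 53 + 49 + 30 + 47 + 59 + 38 + 42 = 387
Avg velocity = 387 / 10 = 38.7 points/sprint

38.7 points/sprint


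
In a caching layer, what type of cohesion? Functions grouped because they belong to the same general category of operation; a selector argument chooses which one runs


Reasoning: Grouped by category of activity, not by data or sequence
Type: Logical cohesion

Logical cohesion


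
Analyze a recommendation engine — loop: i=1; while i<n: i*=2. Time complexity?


Reasoning: i doubles each step so iterations are log2(n)
Complexity: O(log n)

O(log n)


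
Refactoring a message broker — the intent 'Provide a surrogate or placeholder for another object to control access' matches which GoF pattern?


This matches the Proxy pattern

Proxy


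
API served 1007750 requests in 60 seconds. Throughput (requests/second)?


Formula: throughput = requests / seconds
throughput = 1007750 / 60
throughput = 16795.83 requests/second

16795.83 requests/second


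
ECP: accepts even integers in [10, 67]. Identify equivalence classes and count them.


Constraint: even integers in [10, 67]
Class 1: x < 10 — out-of-range invalid
Class 2: x in [10,67] but odd — wrong type invalid
Class 3: x in [10,67] and even — valid
Class 4: x > 67 — out-of-range invalid
Total equivalence classes: 4

4 equivalence classes


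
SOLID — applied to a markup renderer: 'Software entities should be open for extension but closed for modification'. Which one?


This describes the Open/Closed Principle (OCP)

Open/Closed Principle (OCP)


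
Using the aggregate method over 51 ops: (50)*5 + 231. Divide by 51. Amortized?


Formula: Amortized cost = Total cost / Operations
Total cost = (50 * 5) + (1 * 231)
Total cost = 250 + 231 = 481
Amortized = 481 / 51 = 9.4314

9.4314


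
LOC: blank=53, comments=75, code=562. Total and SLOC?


Total LOC = blank + comment + code
Total LOC = 53 + 75 + 562 = 690
SLOC (source only) = code = 562

Total LOC: 690, SLOC: 562


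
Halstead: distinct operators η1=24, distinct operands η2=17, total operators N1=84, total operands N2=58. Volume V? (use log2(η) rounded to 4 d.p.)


Formula: V = N * log2(η), where N = N1 + N2 and η = η1 + η2
η = 24 + 17 = 41
N = 84 + 58 = 142
log2(41) ≈ 5.3576
V = 142 * 5.3576 = 760.78

760.78


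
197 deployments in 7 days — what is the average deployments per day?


Formula: deployments per day = releases / days
= 197 / 7
= 28.143 deploys/day
(equivalently, 197.0 deploys/week)

28.143 deploys/day


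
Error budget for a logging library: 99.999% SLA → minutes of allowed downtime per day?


Formula: allowed downtime = period * (100 - SLA) / 100
Period (day) = 1440 minutes
Unavailability fraction = (100 - 99.999) / 100
Allowed downtime = 1440 * (100 - 99.999) / 100
Allowed downtime = 0.0144 minutes

0.0144 minutes


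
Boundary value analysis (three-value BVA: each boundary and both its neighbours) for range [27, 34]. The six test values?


Range: [27, 34]
Boundaries: just below min, min, min+1, max-1, max, just above max
Values: [26, 27, 28, 33, 34, 35]

[26, 27, 28, 33, 34, 35]


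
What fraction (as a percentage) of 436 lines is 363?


Coverage = covered / total * 100
Coverage = 363 / 436 * 100
Coverage = 83.26%

83.26%


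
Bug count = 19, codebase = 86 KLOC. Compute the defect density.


Defect density = defects / KLOC
Defect density = 19 / 86
Defect density = 0.221 defects/KLOC

0.221 defects/KLOC


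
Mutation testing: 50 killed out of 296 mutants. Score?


Mutation score = killed / total * 100
Mutation score = 50 / 296 * 100
Mutation score = 16.89%

16.89%


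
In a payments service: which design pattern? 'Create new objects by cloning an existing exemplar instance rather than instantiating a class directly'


This matches the Prototype pattern

Prototype


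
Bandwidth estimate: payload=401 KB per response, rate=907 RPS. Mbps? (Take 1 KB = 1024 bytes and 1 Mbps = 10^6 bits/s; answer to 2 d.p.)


Formula: Mbps = payload_bytes * RPS * 8 / 1e6
Payload per request = 401 KB = 401 * 1024 = 410624 bytes
Total bytes/sec = 410624 * 907 = 372435968
Total bits/sec = 372435968 * 8 = 2979487744
Mbps = 2979487744 / 1e6 = 2979.49

2979.49 Mbps


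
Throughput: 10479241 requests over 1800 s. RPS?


Formula: throughput = requests / seconds
throughput = 10479241 / 1800
throughput = 5821.8 requests/second

5821.8 requests/second


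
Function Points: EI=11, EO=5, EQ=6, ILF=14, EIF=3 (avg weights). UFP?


UFP = EI*4 + EO*5 + EQ*4 + ILF*10 + EIF*7
UFP = 11*4 + 5*5 + 6*4 + 14*10 + 3*7
UFP = 44 + 25 + 24 + 140 + 21
UFP = 254

254


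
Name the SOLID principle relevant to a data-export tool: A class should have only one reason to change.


This describes the Single Responsibility Principle (SRP)

Single Responsibility Principle (SRP)


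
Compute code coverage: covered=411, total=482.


Coverage = covered / total * 100
Coverage = 411 / 482 * 100
Coverage = 85.27%

85.27%


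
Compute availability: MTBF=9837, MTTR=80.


Availability = MTBF / (MTBF + MTTR)
Availability = 9837 / (9837 + 80)
Availability = 9837 / 9917
Availability = 99.1933%

99.1933%


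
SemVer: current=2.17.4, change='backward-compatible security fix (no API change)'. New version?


Current: 2.17.4
Change category: 'backward-compatible security fix (no API change)' → patch bump
SemVer rule: patch bump → increment PATCH (MAJOR and MINOR unchanged)
New: 2.17.5

2.17.5


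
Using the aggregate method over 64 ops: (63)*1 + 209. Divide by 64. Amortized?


Formula: Amortized cost = Total cost / Operations
Total cost = (63 * 1) + (1 * 209)
Total cost = 63 + 209 = 272
Amortized = 272 / 64 = 4.25

4.25


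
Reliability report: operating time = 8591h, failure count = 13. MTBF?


Formula: MTBF = Total operating time / Number of failures
MTBF = 8591 / 13
MTBF = 660.85 hours

660.85 hours


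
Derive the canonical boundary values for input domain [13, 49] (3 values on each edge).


Range: [13, 49]
Boundaries: just below min, min, min+1, max-1, max, just above max
Values: [12, 13, 14, 48, 49, 50]

[12, 13, 14, 48, 49, 50]


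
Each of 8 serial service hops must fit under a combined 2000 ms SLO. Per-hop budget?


Formula: per_stage = total_budget / stages
per_stage = 2000 / 8
per_stage = 250.0 ms

250.0 ms


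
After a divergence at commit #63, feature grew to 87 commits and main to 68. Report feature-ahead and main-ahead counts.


Common ancestor: commit #63
feature commits after divergence: 87 - 63 = 24
main commits after divergence: 68 - 63 = 5
feature is 24 commits ahead of main
main is 5 commits ahead of feature

feature ahead: 24, main ahead: 5


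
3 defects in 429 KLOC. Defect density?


Defect density = defects / KLOC
Defect density = 3 / 429
Defect density = 0.007 defects/KLOC

0.007 defects/KLOC


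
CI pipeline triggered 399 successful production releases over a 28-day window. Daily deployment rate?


Formula: deployments per day = releases / days
= 399 / 28
= 14.25 deploys/day
(equivalently, 99.75 deploys/week)

14.25 deploys/day


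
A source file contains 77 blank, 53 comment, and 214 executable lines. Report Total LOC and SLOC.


Total LOC = blank + comment + code
Total LOC = 77 + 53 + 214 = 344
SLOC (source only) = code = 214

Total LOC: 344, SLOC: 214


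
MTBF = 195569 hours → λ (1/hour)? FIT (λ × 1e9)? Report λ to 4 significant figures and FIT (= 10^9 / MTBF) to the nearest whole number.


Formula: λ = 1 / MTBF; FIT = λ × 1e9 = 1e9 / MTBF
λ = 1 / 195569 ≈ 5.113e-06 failures/hour
FIT = 1e9 / 195569 ≈ 5113 failures per 1e9 hours (nearest whole number)

λ = 5.113e-06 /h, FIT = 5113


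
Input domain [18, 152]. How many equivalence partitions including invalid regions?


Valid range: [18, 152]
Class 1: x < 18 — invalid
Class 2: 18 ≤ x ≤ 152 — valid
Class 3: x > 152 — invalid
Total equivalence classes: 3

3 equivalence classes


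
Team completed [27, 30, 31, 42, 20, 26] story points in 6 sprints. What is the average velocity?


Formula: Avg velocity = Total points / Number of sprints
Points: [27, 30, 31, 42, 20, 26]
Sum = 27 + 30 + 31 + 42 + 20 + 26 = 176
Avg velocity = 176 / 6 = 29.33 points/sprint

29.33 points/sprint


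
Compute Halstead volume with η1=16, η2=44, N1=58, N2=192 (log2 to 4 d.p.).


Formula: V = N * log2(η), where N = N1 + N2 and η = η1 + η2
η = 16 + 44 = 60
N = 58 + 192 = 250
log2(60) ≈ 5.9069
V = 250 * 5.9069 = 1476.73

1476.73


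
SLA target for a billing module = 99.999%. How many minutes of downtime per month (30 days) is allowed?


Formula: allowed downtime = period * (100 - SLA) / 100
Period (month (30 days)) = 43200 minutes
Unavailability fraction = (100 - 99.999) / 100
Allowed downtime = 43200 * (100 - 99.999) / 100
Allowed downtime = 0.432 minutes

0.432 minutes


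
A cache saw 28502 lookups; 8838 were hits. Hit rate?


Formula: hit rate = hits / (hits + misses) * 100
hit rate = 8838 / (8838 + 19664) * 100
hit rate = 8838 / 28502 * 100
hit rate = 31.01%

31.01%


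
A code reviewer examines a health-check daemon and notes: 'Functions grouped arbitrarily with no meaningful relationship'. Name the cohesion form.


Reasoning: Worst: random grouping
Type: Coincidental cohesion

Coincidental cohesion


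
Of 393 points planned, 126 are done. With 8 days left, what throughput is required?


Formula: Required rate = Remaining points / Days left
Remaining = 393 - 126 = 267 points
Required rate = 267 / 8 = 33.38 points/day

33.38 points/day


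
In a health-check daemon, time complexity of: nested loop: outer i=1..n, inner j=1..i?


Reasoning: triangle: n(n+1)/2 ~ n^2/2
Complexity: O(n^2)

O(n^2)


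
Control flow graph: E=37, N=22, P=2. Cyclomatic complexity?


Formula: V(G) = E - N + 2P
V(G) = 37 - 22 + 2*2
V(G) = 15 + 4
V(G) = 19

19


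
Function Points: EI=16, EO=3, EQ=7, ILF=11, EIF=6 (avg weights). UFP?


UFP = EI*4 + EO*5 + EQ*4 + ILF*10 + EIF*7
UFP = 16*4 + 3*5 + 7*4 + 11*10 + 6*7
UFP = 64 + 15 + 28 + 110 + 42
UFP = 259

259


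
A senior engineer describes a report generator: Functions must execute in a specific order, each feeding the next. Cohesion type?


Reasoning: Output of one is input to next
Type: Sequential cohesion

Sequential cohesion


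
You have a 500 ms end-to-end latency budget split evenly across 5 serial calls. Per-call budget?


Formula: per_stage = total_budget / stages
per_stage = 500 / 5
per_stage = 100.0 ms

100.0 ms


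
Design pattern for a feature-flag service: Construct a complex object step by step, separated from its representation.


This matches the Builder pattern

Builder


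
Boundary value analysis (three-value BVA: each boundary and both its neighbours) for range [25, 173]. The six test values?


Range: [25, 173]
Boundaries: just below min, min, min+1, max-1, max, just above max
Values: [24, 25, 26, 172, 173, 174]

[24, 25, 26, 172, 173, 174]


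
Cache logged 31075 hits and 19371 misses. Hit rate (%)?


Formula: hit rate = hits / (hits + misses) * 100
hit rate = 31075 / (31075 + 19371) * 100
hit rate = 31075 / 50446 * 100
hit rate = 61.6%

61.6%


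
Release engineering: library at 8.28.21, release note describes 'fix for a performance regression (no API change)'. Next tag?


Current: 8.28.21
Change category: 'fix for a performance regression (no API change)' → patch bump
SemVer rule: patch bump → increment PATCH (MAJOR and MINOR unchanged)
New: 8.28.22

8.28.22


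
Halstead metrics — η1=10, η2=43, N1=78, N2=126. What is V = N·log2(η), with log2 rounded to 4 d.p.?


Formula: V = N * log2(η), where N = N1 + N2 and η = η1 + η2
η = 10 + 43 = 53
N = 78 + 126 = 204
log2(53) ≈ 5.7279
V = 204 * 5.7279 = 1168.49

1168.49


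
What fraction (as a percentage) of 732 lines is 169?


Coverage = covered / total * 100
Coverage = 169 / 732 * 100
Coverage = 23.09%

23.09%


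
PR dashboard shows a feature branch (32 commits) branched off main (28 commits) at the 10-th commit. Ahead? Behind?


Common ancestor: commit #10
feature commits after divergence: 32 - 10 = 22
main commits after divergence: 28 - 10 = 18
feature is 22 commits ahead of main
main is 18 commits ahead of feature

feature ahead: 22, main ahead: 18


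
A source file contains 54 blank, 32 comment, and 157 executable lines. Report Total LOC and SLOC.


Total LOC = blank + comment + code
Total LOC = 54 + 32 + 157 = 243
SLOC (source only) = code = 157

Total LOC: 243, SLOC: 157


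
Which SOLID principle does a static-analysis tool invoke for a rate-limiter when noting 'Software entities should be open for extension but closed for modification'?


This describes the Open/Closed Principle (OCP)

Open/Closed Principle (OCP)


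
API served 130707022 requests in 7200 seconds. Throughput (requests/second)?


Formula: throughput = requests / seconds
throughput = 130707022 / 7200
throughput = 18153.75 requests/second

18153.75 requests/second


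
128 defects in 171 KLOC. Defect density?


Defect density = defects / KLOC
Defect density = 128 / 171
Defect density = 0.749 defects/KLOC

0.749 defects/KLOC


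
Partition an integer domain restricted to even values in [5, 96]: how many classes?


Constraint: even integers in [5, 96]
Class 1: x < 5 — out-of-range invalid
Class 2: x in [5,96] but odd — wrong type invalid
Class 3: x in [5,96] and even — valid
Class 4: x > 96 — out-of-range invalid
Total equivalence classes: 4

4 equivalence classes


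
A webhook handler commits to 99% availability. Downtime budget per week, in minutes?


Formula: allowed downtime = period * (100 - SLA) / 100
Period (week) = 10080 minutes
Unavailability fraction = (100 - 99.0) / 100
Allowed downtime = 10080 * (100 - 99.0) / 100
Allowed downtime = 100.8 minutes

100.8 minutes


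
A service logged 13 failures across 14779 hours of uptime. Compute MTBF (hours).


Formula: MTBF = Total operating time / Number of failures
MTBF = 14779 / 13
MTBF = 1136.85 hours

1136.85 hours


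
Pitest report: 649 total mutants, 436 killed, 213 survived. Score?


Mutation score = killed / total * 100
Mutation score = 436 / 649 * 100
Mutation score = 67.18%

67.18%


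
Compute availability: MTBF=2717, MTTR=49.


Availability = MTBF / (MTBF + MTTR)
Availability = 2717 / (2717 + 49)
Availability = 2717 / 2766
Availability = 98.2285%

98.2285%


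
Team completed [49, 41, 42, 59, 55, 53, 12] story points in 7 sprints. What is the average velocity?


Formula: Avg velocity = Total points / Number of sprints
Points: [49, 41, 42, 59, 55, 53, 12]
Sum = 49 + 41 + 42 + 59 + 55 + 53 + 12 = 311
Avg velocity = 311 / 7 = 44.43 points/sprint

44.43 points/sprint


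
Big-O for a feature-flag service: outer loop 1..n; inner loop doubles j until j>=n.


Reasoning: linear outer times logarithmic inner
Complexity: O(n log n)

O(n log n)


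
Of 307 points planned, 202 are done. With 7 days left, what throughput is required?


Formula: Required rate = Remaining points / Days left
Remaining = 307 - 202 = 105 points
Required rate = 105 / 7 = 15.0 points/day

15.0 points/day


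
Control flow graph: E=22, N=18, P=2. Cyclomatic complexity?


Formula: V(G) = E - N + 2P
V(G) = 22 - 18 + 2*2
V(G) = 4 + 4
V(G) = 8

8


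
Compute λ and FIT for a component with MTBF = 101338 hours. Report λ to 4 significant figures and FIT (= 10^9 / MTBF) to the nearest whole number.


Formula: λ = 1 / MTBF; FIT = λ × 1e9 = 1e9 / MTBF
λ = 1 / 101338 ≈ 9.868e-06 failures/hour
FIT = 1e9 / 101338 ≈ 9868 failures per 1e9 hours (nearest whole number)

λ = 9.868e-06 /h, FIT = 9868
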